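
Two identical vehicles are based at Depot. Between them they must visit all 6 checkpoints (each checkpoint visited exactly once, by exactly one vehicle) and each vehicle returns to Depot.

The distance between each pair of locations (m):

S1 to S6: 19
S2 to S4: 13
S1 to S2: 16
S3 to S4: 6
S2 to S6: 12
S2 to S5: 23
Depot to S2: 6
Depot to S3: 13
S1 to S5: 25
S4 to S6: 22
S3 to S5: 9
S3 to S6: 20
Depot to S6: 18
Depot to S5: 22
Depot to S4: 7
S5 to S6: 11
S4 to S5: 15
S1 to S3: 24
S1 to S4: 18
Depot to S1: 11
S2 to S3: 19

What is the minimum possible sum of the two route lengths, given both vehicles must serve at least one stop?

There are 2^5 − 1 = 31 ways to divide the 6 stops into two non-empty groups. For each, the best each vehicle can do is its own shortest tour through its group:
  {S1} + {S2, S3, S4, S5, S6}: 22 + 51 = 73
  {S2} + {S1, S3, S4, S5, S6}: 12 + 63 = 75
  {S1, S2} + {S3, S4, S5, S6}: 33 + 51 = 84
  {S3} + {S1, S2, S4, S5, S6}: 26 + 72 = 98
  {S1, S3} + {S2, S4, S5, S6}: 48 + 51 = 99
  {S2, S3} + {S1, S4, S5, S6}: 38 + 63 = 101
  … (31 splits in total)
Best: vehicle 1 Depot → S1 → Depot = 22; vehicle 2 Depot → S2 → S6 → S5 → S3 → S4 → Depot = 51; combined 73.

73 m — the smallest possible combined total.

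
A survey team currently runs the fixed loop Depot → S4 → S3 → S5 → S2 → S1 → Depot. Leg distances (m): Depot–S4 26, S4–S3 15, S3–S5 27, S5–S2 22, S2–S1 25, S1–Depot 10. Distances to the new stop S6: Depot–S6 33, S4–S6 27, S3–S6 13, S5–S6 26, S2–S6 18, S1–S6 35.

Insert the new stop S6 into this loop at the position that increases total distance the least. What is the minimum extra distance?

Minimum extra distance: 12 m, inserting S6 between S3 and S5.

Insertion cost between consecutive stops i–j is d(i,S6) + d(S6,j) − d(i,j):
  between Depot and S4: 33 + 27 − 26 = 34
  between S4 and S3: 27 + 13 − 15 = 25
  between S3 and S5: 13 + 26 − 27 = 12
  between S5 and S2: 26 + 18 − 22 = 22
  between S2 and S1: 18 + 35 − 25 = 28
  between S1 and Depot: 35 + 33 − 10 = 58
Cheapest insertion is between S3 and S5, adding 12.
New total = 125 + 12 = 137.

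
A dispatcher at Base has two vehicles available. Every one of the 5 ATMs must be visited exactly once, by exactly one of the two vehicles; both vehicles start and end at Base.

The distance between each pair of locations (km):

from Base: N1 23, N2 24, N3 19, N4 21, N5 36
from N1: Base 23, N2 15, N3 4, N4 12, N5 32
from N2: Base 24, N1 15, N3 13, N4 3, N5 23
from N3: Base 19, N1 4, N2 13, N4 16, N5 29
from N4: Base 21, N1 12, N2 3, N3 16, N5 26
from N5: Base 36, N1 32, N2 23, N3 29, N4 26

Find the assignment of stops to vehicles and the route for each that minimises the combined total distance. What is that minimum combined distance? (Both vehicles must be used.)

Try each way of splitting the stops between the two vehicles (each non-empty) and, for each split, find the best tour for each vehicle:
  {N1} + {N2, N3, N4, N5}: 46 + 95 = 141
  {N2} + {N1, N3, N4, N5}: 48 + 97 = 145
  {N1, N2} + {N3, N4, N5}: 62 + 95 = 157
  {N3} + {N1, N2, N4, N5}: 38 + 97 = 135
  {N1, N3} + {N2, N4, N5}: 46 + 83 = 129
  {N2, N3} + {N1, N4, N5}: 56 + 97 = 153
  … (15 splits in total)
Best: vehicle 1 Base → N1 → N3 → Base = 46; vehicle 2 Base → N4 → N2 → N5 → Base = 83; combined 129.

129 km — the smallest possible combined total.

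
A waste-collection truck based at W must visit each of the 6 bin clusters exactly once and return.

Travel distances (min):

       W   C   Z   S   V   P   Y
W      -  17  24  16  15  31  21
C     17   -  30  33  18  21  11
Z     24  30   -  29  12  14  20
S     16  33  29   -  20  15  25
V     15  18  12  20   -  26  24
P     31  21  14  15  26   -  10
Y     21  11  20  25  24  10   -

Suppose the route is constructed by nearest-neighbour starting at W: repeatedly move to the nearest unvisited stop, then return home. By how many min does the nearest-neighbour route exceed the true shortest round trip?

From W: V=15, S=16, C=17, Y=21, Z=24, P=31 → choose V (15).
From V: Z=12, C=18, S=20, Y=24, P=26 → choose Z (12).
From Z: P=14, Y=20, S=29, C=30 → choose P (14).
From P: Y=10, S=15, C=21 → choose Y (10).
From Y: C=11, S=25 → choose C (11).
From C: S=33 → choose S (33).
NN route W → V → Z → P → Y → C → S → W costs 111.
Optimal: W → C → Y → P → Z → V → S → W costs 100 (by enumerating all 360 distinct tours).
Excess = 111 − 100 = 11.

Excess over optimum: 11 min.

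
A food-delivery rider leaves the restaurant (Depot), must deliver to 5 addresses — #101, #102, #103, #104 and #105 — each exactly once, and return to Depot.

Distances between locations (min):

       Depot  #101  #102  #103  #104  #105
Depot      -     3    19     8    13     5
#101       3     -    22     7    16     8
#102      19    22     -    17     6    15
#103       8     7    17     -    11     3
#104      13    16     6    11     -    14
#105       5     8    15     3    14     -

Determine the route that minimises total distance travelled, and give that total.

Shortest round trip = 47 min.

There are 60 distinct closed tours to check (reversals are equivalent).
Depot → #101 → #102 → #103 → #104 → #105 → Depot: 3+22+17+11+14+5 = 72
Depot → #101 → #102 → #103 → #105 → #104 → Depot: 3+22+17+3+14+13 = 72
Depot → #101 → #102 → #104 → #103 → #105 → Depot: 3+22+6+11+3+5 = 50
Depot → #101 → #102 → #104 → #105 → #103 → Depot: 3+22+6+14+3+8 = 56
Depot → #101 → #102 → #105 → #103 → #104 → Depot: 3+22+15+3+11+13 = 67
Depot → #101 → #102 → #105 → #104 → #103 → Depot: 3+22+15+14+11+8 = 73
Depot → #101 → #103 → #102 → #104 → #105 → Depot: 3+7+17+6+14+5 = 52
Depot → #101 → #103 → #102 → #105 → #104 → Depot: 3+7+17+15+14+13 = 69
Depot → #101 → #103 → #104 → #102 → #105 → Depot: 3+7+11+6+15+5 = 47
Depot → #101 → #103 → #104 → #105 → #102 → Depot: 3+7+11+14+15+19 = 69
Depot → #101 → #103 → #105 → #102 → #104 → Depot: 3+7+3+15+6+13 = 47
Depot → #101 → #103 → #105 → #104 → #102 → Depot: 3+7+3+14+6+19 = 52
Depot → #101 → #104 → #102 → #103 → #105 → Depot: 3+16+6+17+3+5 = 50
Depot → #101 → #104 → #102 → #105 → #103 → Depot: 3+16+6+15+3+8 = 51
… (46 more)
The minimum is 47.
One optimal route: Depot → #101 → #103 → #104 → #102 → #105 → Depot (or its reverse).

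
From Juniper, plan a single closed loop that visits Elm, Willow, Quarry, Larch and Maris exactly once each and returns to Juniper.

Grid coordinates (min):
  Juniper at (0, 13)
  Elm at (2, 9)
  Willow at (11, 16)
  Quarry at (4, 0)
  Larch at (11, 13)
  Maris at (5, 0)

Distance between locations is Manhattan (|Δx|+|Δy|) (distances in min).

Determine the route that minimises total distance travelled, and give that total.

With 5 stops there are 5!/2 = 60 distinct round trips (a route and its reverse cost the same).
Juniper→Elm→Willow→Quarry→Larch→Maris→Juniper: 6+16+23+20+19+18 = 102
Juniper→Elm→Willow→Quarry→Maris→Larch→Juniper: 6+16+23+1+19+11 = 76
Juniper→Elm→Willow→Larch→Quarry→Maris→Juniper: 6+16+3+20+1+18 = 64
Juniper→Elm→Willow→Larch→Maris→Quarry→Juniper: 6+16+3+19+1+17 = 62
Juniper→Elm→Willow→Maris→Quarry→Larch→Juniper: 6+16+22+1+20+11 = 76
Juniper→Elm→Willow→Maris→Larch→Quarry→Juniper: 6+16+22+19+20+17 = 100
Juniper→Elm→Quarry→Willow→Larch→Maris→Juniper: 6+11+23+3+19+18 = 80
Juniper→Elm→Quarry→Willow→Maris→Larch→Juniper: 6+11+23+22+19+11 = 92
Juniper→Elm→Quarry→Larch→Willow→Maris→Juniper: 6+11+20+3+22+18 = 80
Juniper→Elm→Quarry→Larch→Maris→Willow→Juniper: 6+11+20+19+22+14 = 92
Juniper→Elm→Quarry→Maris→Willow→Larch→Juniper: 6+11+1+22+3+11 = 54
Juniper→Elm→Quarry→Maris→Larch→Willow→Juniper: 6+11+1+19+3+14 = 54
Juniper→Elm→Larch→Willow→Quarry→Maris→Juniper: 6+13+3+23+1+18 = 64
Juniper→Elm→Larch→Willow→Maris→Quarry→Juniper: 6+13+3+22+1+17 = 62
… (46 more)
The minimum is 54.
One optimal route: Juniper → Elm → Quarry → Maris → Willow → Larch → Juniper (or its reverse).

Minimum total distance: 54 min.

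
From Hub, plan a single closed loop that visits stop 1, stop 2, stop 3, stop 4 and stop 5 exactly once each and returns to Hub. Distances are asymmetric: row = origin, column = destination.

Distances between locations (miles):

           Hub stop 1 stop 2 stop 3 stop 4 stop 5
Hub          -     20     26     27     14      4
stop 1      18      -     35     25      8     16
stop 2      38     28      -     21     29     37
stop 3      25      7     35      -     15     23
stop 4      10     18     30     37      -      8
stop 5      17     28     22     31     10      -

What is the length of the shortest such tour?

Minimum total distance: 72 miles.

Hub - stop 1 - stop 2 - stop 3 - stop 4 - stop 5 - Hub: 20+35+21+15+8+17 = 116
Hub - stop 1 - stop 2 - stop 3 - stop 5 - stop 4 - Hub: 20+35+21+23+10+10 = 119
Hub - stop 1 - stop 2 - stop 4 - stop 3 - stop 5 - Hub: 20+35+29+37+23+17 = 161
Hub - stop 1 - stop 2 - stop 4 - stop 5 - stop 3 - Hub: 20+35+29+8+31+25 = 148
Hub - stop 1 - stop 2 - stop 5 - stop 3 - stop 4 - Hub: 20+35+37+31+15+10 = 148
Hub - stop 1 - stop 2 - stop 5 - stop 4 - stop 3 - Hub: 20+35+37+10+37+25 = 164
Hub - stop 1 - stop 3 - stop 2 - stop 4 - stop 5 - Hub: 20+25+35+29+8+17 = 134
Hub - stop 1 - stop 3 - stop 2 - stop 5 - stop 4 - Hub: 20+25+35+37+10+10 = 137
Hub - stop 1 - stop 3 - stop 4 - stop 2 - stop 5 - Hub: 20+25+15+30+37+17 = 144
Hub - stop 1 - stop 3 - stop 4 - stop 5 - stop 2 - Hub: 20+25+15+8+22+38 = 128
Hub - stop 1 - stop 3 - stop 5 - stop 2 - stop 4 - Hub: 20+25+23+22+29+10 = 129
Hub - stop 1 - stop 3 - stop 5 - stop 4 - stop 2 - Hub: 20+25+23+10+30+38 = 146
Hub - stop 1 - stop 4 - stop 2 - stop 3 - stop 5 - Hub: 20+8+30+21+23+17 = 119
Hub - stop 1 - stop 4 - stop 2 - stop 5 - stop 3 - Hub: 20+8+30+37+31+25 = 151
… (106 more)
Hub - stop 5 - stop 2 - stop 3 - stop 1 - stop 4 - Hub: 4+22+21+7+8+10 = 72  ← best
The minimum is 72.
One optimal route: Hub → stop 5 → stop 2 → stop 3 → stop 1 → stop 4 → Hub.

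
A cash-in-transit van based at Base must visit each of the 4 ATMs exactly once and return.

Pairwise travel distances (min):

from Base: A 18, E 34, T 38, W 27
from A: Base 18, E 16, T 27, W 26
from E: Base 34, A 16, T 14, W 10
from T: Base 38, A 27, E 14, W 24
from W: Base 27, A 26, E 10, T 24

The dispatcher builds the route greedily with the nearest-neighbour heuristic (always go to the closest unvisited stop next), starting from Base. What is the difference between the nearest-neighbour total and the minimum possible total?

The nearest-neighbour route is 10 min longer than optimal.

Base: A=18, W=27, E=34, T=38 ⇒ A
A: E=16, W=26, T=27 ⇒ E
E: W=10, T=14 ⇒ W
W: T=24 ⇒ T
NN route Base → A → E → W → T → Base costs 106.
Optimal: Base → A → T → E → W → Base costs 96 (by enumerating all 12 distinct tours).
Excess = 106 − 96 = 10.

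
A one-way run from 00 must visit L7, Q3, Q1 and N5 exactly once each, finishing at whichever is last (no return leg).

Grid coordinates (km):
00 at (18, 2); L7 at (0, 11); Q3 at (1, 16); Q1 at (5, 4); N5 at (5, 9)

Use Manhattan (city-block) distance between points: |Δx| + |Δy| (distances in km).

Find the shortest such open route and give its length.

There are 4! = 24 possible orderings.
00 - L7 - Q3 - Q1 - N5: 27+6+16+5 = 54
00 - L7 - Q3 - N5 - Q1: 27+6+11+5 = 49
00 - L7 - Q1 - Q3 - N5: 27+12+16+11 = 66
00 - L7 - Q1 - N5 - Q3: 27+12+5+11 = 55
00 - L7 - N5 - Q3 - Q1: 27+7+11+16 = 61
00 - L7 - N5 - Q1 - Q3: 27+7+5+16 = 55
00 - Q3 - L7 - Q1 - N5: 31+6+12+5 = 54
00 - Q3 - L7 - N5 - Q1: 31+6+7+5 = 49
00 - Q3 - Q1 - L7 - N5: 31+16+12+7 = 66
00 - Q3 - Q1 - N5 - L7: 31+16+5+7 = 59
00 - Q3 - N5 - L7 - Q1: 31+11+7+12 = 61
00 - Q3 - N5 - Q1 - L7: 31+11+5+12 = 59
00 - Q1 - L7 - Q3 - N5: 15+12+6+11 = 44
00 - Q1 - L7 - N5 - Q3: 15+12+7+11 = 45
… (10 more)
00 - Q1 - N5 - L7 - Q3: 15+5+7+6 = 33  ← best
The minimum is 33.
One shortest path: 00 → Q1 → N5 → L7 → Q3.

33 km — the minimum one-way total.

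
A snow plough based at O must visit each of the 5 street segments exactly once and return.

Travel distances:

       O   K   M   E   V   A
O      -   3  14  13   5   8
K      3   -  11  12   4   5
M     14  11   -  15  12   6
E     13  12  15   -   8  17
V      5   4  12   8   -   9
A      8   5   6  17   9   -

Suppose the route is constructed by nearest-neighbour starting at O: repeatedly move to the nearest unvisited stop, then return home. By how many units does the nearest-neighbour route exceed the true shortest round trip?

From O: K=3, V=5, A=8, E=13, M=14 → choose K (3).
From K: V=4, A=5, M=11, E=12 → choose V (4).
From V: E=8, A=9, M=12 → choose E (8).
From E: M=15, A=17 → choose M (15).
From M: A=6 → choose A (6).
NN route O → K → V → E → M → A → O costs 44.
Optimal: O → K → A → M → E → V → O costs 42 (by enumerating all 60 distinct tours).
Excess = 44 − 42 = 2.

2 longer than the optimal tour.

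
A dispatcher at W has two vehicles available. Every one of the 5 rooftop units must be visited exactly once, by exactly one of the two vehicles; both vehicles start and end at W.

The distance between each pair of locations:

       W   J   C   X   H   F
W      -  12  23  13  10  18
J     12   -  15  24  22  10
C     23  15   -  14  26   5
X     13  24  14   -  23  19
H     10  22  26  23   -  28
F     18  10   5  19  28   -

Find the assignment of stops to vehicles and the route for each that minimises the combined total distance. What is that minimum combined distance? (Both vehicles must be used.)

74 — the smallest possible combined total.

Check every non-empty split of the stops between the two vehicles; for each half take its own optimal tour:
  {J} + {C, X, H, F}: 24 + 70 = 94
  {C} + {J, X, H, F}: 46 + 74 = 120
  {J, C} + {X, H, F}: 50 + 70 = 120
  {X} + {J, C, H, F}: 26 + 63 = 89
  {J, X} + {C, H, F}: 49 + 59 = 108
  {C, X} + {J, H, F}: 50 + 60 = 110
  … (15 splits in total)
  {H} + {J, C, X, F}: 20 + 54 = 74  ← best
Best: vehicle 1 W → H → W = 20; vehicle 2 W → J → F → C → X → W = 54; combined 74.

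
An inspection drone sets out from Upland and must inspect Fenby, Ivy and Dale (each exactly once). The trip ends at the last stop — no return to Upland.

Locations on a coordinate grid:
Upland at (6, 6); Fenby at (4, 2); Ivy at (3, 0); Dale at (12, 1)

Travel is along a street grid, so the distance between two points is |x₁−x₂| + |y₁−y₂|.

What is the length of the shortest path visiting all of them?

There are 3! = 6 possible orderings.
Upland - Fenby - Ivy - Dale: 6+3+10 = 19
Upland - Fenby - Dale - Ivy: 6+9+10 = 25
Upland - Ivy - Fenby - Dale: 9+3+9 = 21
Upland - Ivy - Dale - Fenby: 9+10+9 = 28
Upland - Dale - Fenby - Ivy: 11+9+3 = 23
Upland - Dale - Ivy - Fenby: 11+10+3 = 24
The minimum is 19.
One shortest path: Upland → Fenby → Ivy → Dale.

Shortest open route: 19.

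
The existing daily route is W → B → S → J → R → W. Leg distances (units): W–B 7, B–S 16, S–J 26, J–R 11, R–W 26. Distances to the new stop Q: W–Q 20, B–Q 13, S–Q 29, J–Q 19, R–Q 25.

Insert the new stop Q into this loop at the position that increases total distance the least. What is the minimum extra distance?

Insertion cost between consecutive stops i–j is d(i,Q) + d(Q,j) − d(i,j):
  between W and B: 20 + 13 − 7 = 26
  between B and S: 13 + 29 − 16 = 26
  between S and J: 29 + 19 − 26 = 22
  between J and R: 19 + 25 − 11 = 33
  between R and W: 25 + 20 − 26 = 19
Cheapest insertion is between R and W, adding 19.
New total = 86 + 19 = 105.

+19 — insert Q between R and W.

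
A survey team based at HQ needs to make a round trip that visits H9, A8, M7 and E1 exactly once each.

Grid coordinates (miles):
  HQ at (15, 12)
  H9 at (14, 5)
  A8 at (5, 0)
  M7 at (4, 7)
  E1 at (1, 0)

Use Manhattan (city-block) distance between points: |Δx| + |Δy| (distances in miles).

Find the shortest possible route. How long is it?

Minimum total distance: 52 miles.

There are 12 distinct closed tours to check (reversals are equivalent).
HQ-H9-A8-M7-E1-HQ: 8+14+8+10+26 = 66
HQ-H9-A8-E1-M7-HQ: 8+14+4+10+16 = 52
HQ-H9-M7-A8-E1-HQ: 8+12+8+4+26 = 58
HQ-H9-M7-E1-A8-HQ: 8+12+10+4+22 = 56
HQ-H9-E1-A8-M7-HQ: 8+18+4+8+16 = 54
HQ-H9-E1-M7-A8-HQ: 8+18+10+8+22 = 66
HQ-A8-H9-M7-E1-HQ: 22+14+12+10+26 = 84
HQ-A8-H9-E1-M7-HQ: 22+14+18+10+16 = 80
HQ-A8-M7-H9-E1-HQ: 22+8+12+18+26 = 86
HQ-A8-E1-H9-M7-HQ: 22+4+18+12+16 = 72
HQ-M7-H9-A8-E1-HQ: 16+12+14+4+26 = 72
HQ-M7-A8-H9-E1-HQ: 16+8+14+18+26 = 82
The minimum is 52.
One optimal route: HQ → H9 → A8 → E1 → M7 → HQ (or its reverse).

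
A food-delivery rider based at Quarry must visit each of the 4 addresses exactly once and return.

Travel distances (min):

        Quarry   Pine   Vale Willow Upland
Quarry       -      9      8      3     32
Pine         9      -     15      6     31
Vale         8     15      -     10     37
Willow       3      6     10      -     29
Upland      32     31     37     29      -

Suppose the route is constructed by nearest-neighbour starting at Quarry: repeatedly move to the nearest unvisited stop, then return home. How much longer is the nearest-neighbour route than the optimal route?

From Quarry: Willow=3, Vale=8, Pine=9, Upland=32 → choose Willow (3).
From Willow: Pine=6, Vale=10, Upland=29 → choose Pine (6).
From Pine: Vale=15, Upland=31 → choose Vale (15).
From Vale: Upland=37 → choose Upland (37).
NN route Quarry → Willow → Pine → Vale → Upland → Quarry costs 93.
Optimal: Quarry → Vale → Upland → Pine → Willow → Quarry costs 85 (by enumerating all 12 distinct tours).
Excess = 93 − 85 = 8.

Excess over optimum: 8 min.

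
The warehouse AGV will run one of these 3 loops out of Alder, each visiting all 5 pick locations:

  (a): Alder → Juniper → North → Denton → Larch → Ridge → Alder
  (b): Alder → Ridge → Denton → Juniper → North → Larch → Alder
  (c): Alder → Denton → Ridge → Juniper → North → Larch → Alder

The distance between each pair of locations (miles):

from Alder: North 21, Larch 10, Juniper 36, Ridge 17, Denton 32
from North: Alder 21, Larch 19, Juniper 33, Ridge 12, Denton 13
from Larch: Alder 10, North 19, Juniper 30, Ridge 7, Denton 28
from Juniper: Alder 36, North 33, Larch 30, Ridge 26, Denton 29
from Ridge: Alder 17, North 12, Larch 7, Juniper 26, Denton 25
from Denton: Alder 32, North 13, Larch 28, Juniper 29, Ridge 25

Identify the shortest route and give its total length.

(a): 36 + 33 + 13 + 28 + 7 + 17 = 134
(b): 17 + 25 + 29 + 33 + 19 + 10 = 133
(c): 32 + 25 + 26 + 33 + 19 + 10 = 145

Shortest is (b), total 133 miles.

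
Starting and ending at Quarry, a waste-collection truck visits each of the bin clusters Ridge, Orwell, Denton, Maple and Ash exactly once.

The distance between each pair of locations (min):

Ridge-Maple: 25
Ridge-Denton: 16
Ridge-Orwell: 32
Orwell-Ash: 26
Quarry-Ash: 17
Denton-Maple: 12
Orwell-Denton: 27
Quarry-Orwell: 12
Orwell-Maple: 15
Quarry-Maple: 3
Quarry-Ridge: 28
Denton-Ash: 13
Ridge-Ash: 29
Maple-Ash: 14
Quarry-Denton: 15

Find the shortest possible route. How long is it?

Shortest round trip = 90 min.

With 5 stops there are 5!/2 = 60 distinct round trips (a route and its reverse cost the same).
Quarry - Ridge - Orwell - Denton - Maple - Ash - Quarry: 28+32+27+12+14+17 = 130
Quarry - Ridge - Orwell - Denton - Ash - Maple - Quarry: 28+32+27+13+14+3 = 117
Quarry - Ridge - Orwell - Maple - Denton - Ash - Quarry: 28+32+15+12+13+17 = 117
Quarry - Ridge - Orwell - Maple - Ash - Denton - Quarry: 28+32+15+14+13+15 = 117
Quarry - Ridge - Orwell - Ash - Denton - Maple - Quarry: 28+32+26+13+12+3 = 114
Quarry - Ridge - Orwell - Ash - Maple - Denton - Quarry: 28+32+26+14+12+15 = 127
Quarry - Ridge - Denton - Orwell - Maple - Ash - Quarry: 28+16+27+15+14+17 = 117
Quarry - Ridge - Denton - Orwell - Ash - Maple - Quarry: 28+16+27+26+14+3 = 114
Quarry - Ridge - Denton - Maple - Orwell - Ash - Quarry: 28+16+12+15+26+17 = 114
Quarry - Ridge - Denton - Maple - Ash - Orwell - Quarry: 28+16+12+14+26+12 = 108
Quarry - Ridge - Denton - Ash - Orwell - Maple - Quarry: 28+16+13+26+15+3 = 101
Quarry - Ridge - Denton - Ash - Maple - Orwell - Quarry: 28+16+13+14+15+12 = 98
Quarry - Ridge - Maple - Orwell - Denton - Ash - Quarry: 28+25+15+27+13+17 = 125
Quarry - Ridge - Maple - Orwell - Ash - Denton - Quarry: 28+25+15+26+13+15 = 122
… (46 more)
Quarry - Orwell - Ridge - Denton - Ash - Maple - Quarry: 12+32+16+13+14+3 = 90  ← best
The minimum is 90.
One optimal route: Quarry → Orwell → Ridge → Denton → Ash → Maple → Quarry (or its reverse).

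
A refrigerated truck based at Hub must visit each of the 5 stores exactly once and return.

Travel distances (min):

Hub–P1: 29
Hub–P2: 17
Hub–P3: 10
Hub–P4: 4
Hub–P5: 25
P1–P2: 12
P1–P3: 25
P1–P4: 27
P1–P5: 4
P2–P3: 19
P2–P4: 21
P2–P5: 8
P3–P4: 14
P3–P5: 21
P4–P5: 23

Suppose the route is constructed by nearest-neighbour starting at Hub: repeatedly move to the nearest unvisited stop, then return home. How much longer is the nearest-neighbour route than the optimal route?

The nearest-neighbour route is 6 min longer than optimal.

Hub: P4=4, P3=10, P2=17, P5=25, P1=29 ⇒ P4
P4: P3=14, P2=21, P5=23, P1=27 ⇒ P3
P3: P2=19, P5=21, P1=25 ⇒ P2
P2: P5=8, P1=12 ⇒ P5
P5: P1=4 ⇒ P1
NN route Hub → P4 → P3 → P2 → P5 → P1 → Hub costs 78.
Optimal: Hub → P2 → P1 → P5 → P3 → P4 → Hub costs 72 (by enumerating all 60 distinct tours).
Excess = 78 − 72 = 6.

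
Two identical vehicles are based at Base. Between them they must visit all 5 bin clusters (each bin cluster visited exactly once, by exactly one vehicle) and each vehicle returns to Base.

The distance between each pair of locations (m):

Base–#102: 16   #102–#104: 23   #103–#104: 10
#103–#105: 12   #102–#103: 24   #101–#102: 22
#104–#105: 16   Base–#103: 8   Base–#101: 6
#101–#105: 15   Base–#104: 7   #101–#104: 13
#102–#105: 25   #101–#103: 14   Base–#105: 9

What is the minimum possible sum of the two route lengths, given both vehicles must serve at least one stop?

82 m — the smallest possible combined total.

There are 2^4 − 1 = 15 ways to divide the 5 stops into two non-empty groups. For each, the best each vehicle can do is its own shortest tour through its group:
  {#101} + {#102, #103, #104, #105}: 12 + 70 = 82
  {#102} + {#101, #103, #104, #105}: 32 + 50 = 82
  {#101, #102} + {#103, #104, #105}: 44 + 38 = 82
  {#103} + {#101, #102, #104, #105}: 16 + 76 = 92
  {#101, #103} + {#102, #104, #105}: 28 + 64 = 92
  {#102, #103} + {#101, #104, #105}: 48 + 44 = 92
  … (15 splits in total)
Best: vehicle 1 Base → #101 → Base = 12; vehicle 2 Base → #102 → #104 → #103 → #105 → Base = 70; combined 82.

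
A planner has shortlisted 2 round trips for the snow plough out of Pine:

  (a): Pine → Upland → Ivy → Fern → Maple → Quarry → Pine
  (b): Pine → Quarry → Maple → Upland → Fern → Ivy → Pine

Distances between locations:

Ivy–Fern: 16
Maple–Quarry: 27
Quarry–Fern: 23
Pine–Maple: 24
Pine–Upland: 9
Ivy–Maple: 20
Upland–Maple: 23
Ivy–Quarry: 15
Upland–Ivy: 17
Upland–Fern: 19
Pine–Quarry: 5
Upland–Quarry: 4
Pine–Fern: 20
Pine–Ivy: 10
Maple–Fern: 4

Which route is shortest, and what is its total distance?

(a): 9 + 17 + 16 + 4 + 27 + 5 = 78
(b): 5 + 27 + 23 + 19 + 16 + 10 = 100

78 — (a) is the shortest.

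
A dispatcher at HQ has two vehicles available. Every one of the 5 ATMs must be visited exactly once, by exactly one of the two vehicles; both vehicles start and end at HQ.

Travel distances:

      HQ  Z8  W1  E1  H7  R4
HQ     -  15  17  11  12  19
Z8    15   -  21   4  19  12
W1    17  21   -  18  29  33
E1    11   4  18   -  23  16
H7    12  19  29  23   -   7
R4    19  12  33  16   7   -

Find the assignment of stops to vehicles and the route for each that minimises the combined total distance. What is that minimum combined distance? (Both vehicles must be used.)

80 — the smallest possible combined total.

Check every non-empty split of the stops between the two vehicles; for each half take its own optimal tour:
  {Z8} + {W1, E1, H7, R4}: 30 + 70 = 100
  {W1} + {Z8, E1, H7, R4}: 34 + 46 = 80
  {Z8, W1} + {E1, H7, R4}: 53 + 46 = 99
  {E1} + {Z8, W1, H7, R4}: 22 + 69 = 91
  {Z8, E1} + {W1, H7, R4}: 30 + 69 = 99
  {W1, E1} + {Z8, H7, R4}: 46 + 46 = 92
  … (15 splits in total)
Best: vehicle 1 HQ → W1 → HQ = 34; vehicle 2 HQ → E1 → Z8 → R4 → H7 → HQ = 46; combined 80.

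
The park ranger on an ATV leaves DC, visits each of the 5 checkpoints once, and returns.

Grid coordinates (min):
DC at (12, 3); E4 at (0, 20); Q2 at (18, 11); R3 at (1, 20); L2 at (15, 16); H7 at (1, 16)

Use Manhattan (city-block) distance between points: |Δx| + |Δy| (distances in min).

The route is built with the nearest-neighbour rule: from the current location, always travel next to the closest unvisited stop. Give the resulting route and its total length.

70 min along DC → Q2 → L2 → H7 → R3 → E4 → DC.

At DC the remaining stops are Q2 14, L2 16, H7 24, R3 28, E4 29; go to Q2.
At Q2 the remaining stops are L2 8, H7 22, R3 26, E4 27; go to L2.
At L2 the remaining stops are H7 14, R3 18, E4 19; go to H7.
At H7 the remaining stops are R3 4, E4 5; go to R3.
At R3 the remaining stops are E4 1; go to E4.
Return E4→DC: 29.
Total = 14 + 8 + 14 + 4 + 1 + 29 = 70.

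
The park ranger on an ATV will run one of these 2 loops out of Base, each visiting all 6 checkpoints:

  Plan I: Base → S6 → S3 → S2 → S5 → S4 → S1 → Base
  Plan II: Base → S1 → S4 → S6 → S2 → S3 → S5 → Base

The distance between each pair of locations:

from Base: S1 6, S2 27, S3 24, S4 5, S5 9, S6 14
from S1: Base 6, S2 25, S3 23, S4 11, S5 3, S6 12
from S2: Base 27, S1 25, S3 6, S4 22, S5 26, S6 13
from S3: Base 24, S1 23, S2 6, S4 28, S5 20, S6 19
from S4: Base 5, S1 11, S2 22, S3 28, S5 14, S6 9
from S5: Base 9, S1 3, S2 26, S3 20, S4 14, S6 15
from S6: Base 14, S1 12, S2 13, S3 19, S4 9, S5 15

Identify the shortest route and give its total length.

Plan I: 14 + 19 + 6 + 26 + 14 + 11 + 6 = 96
Plan II: 6 + 11 + 9 + 13 + 6 + 20 + 9 = 74

74 — Plan II is the shortest.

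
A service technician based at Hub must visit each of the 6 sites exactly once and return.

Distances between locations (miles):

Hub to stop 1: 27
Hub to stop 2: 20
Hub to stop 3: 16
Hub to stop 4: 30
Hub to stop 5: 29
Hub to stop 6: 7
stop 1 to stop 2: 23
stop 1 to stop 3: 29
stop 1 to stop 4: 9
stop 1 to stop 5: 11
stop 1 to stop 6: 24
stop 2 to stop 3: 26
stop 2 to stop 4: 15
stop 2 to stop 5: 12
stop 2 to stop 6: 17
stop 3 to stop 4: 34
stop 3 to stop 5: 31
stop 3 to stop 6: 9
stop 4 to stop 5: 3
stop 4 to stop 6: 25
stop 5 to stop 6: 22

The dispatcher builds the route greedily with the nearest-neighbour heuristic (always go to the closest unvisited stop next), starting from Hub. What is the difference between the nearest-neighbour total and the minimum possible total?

From Hub: stop 6=7, stop 3=16, stop 2=20, stop 1=27, stop 5=29, stop 4=30 → choose stop 6 (7).
From stop 6: stop 3=9, stop 2=17, stop 5=22, stop 1=24, stop 4=25 → choose stop 3 (9).
From stop 3: stop 2=26, stop 1=29, stop 5=31, stop 4=34 → choose stop 2 (26).
From stop 2: stop 5=12, stop 4=15, stop 1=23 → choose stop 5 (12).
From stop 5: stop 4=3, stop 1=11 → choose stop 4 (3).
From stop 4: stop 1=9 → choose stop 1 (9).
NN route Hub → stop 6 → stop 3 → stop 2 → stop 5 → stop 4 → stop 1 → Hub costs 93.
Optimal: Hub → stop 2 → stop 5 → stop 4 → stop 1 → stop 3 → stop 6 → Hub costs 89 (by enumerating all 360 distinct tours).
Excess = 93 − 89 = 4.

4 miles longer than the optimal tour.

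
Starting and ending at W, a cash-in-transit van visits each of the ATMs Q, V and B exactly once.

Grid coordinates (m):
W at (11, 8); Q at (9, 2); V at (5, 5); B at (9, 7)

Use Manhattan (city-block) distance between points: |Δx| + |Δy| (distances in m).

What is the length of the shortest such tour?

Minimum total distance: 24 m.

With 3 stops there are 3!/2 = 3 distinct round trips (a route and its reverse cost the same).
W-Q-V-B-W: 8+7+6+3 = 24
W-Q-B-V-W: 8+5+6+9 = 28
W-V-Q-B-W: 9+7+5+3 = 24
The minimum is 24.
One optimal route: W → Q → V → B → W (or its reverse).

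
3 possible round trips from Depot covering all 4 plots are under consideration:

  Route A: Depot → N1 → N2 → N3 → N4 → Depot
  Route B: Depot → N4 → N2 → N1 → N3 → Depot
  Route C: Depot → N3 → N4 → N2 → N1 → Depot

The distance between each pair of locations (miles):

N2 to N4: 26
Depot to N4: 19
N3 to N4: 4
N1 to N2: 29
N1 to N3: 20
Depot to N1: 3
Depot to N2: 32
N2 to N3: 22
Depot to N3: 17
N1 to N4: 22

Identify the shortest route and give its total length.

77 miles — Route A is the shortest.

Route A: 3 + 29 + 22 + 4 + 19 = 77
Route B: 19 + 26 + 29 + 20 + 17 = 111
Route C: 17 + 4 + 26 + 29 + 3 = 79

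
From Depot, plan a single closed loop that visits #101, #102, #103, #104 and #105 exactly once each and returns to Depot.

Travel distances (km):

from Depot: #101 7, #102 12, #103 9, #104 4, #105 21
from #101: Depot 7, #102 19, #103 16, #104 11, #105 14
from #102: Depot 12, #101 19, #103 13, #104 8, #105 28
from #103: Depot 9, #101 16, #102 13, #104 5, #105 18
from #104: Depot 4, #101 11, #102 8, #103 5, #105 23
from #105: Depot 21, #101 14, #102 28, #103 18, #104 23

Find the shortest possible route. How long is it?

Minimum total distance: 64 km.

Depot→#101→#102→#103→#104→#105→Depot: 7+19+13+5+23+21 = 88
Depot→#101→#102→#103→#105→#104→Depot: 7+19+13+18+23+4 = 84
Depot→#101→#102→#104→#103→#105→Depot: 7+19+8+5+18+21 = 78
Depot→#101→#102→#104→#105→#103→Depot: 7+19+8+23+18+9 = 84
Depot→#101→#102→#105→#103→#104→Depot: 7+19+28+18+5+4 = 81
Depot→#101→#102→#105→#104→#103→Depot: 7+19+28+23+5+9 = 91
Depot→#101→#103→#102→#104→#105→Depot: 7+16+13+8+23+21 = 88
Depot→#101→#103→#102→#105→#104→Depot: 7+16+13+28+23+4 = 91
Depot→#101→#103→#104→#102→#105→Depot: 7+16+5+8+28+21 = 85
Depot→#101→#103→#104→#105→#102→Depot: 7+16+5+23+28+12 = 91
Depot→#101→#103→#105→#102→#104→Depot: 7+16+18+28+8+4 = 81
Depot→#101→#103→#105→#104→#102→Depot: 7+16+18+23+8+12 = 84
Depot→#101→#104→#102→#103→#105→Depot: 7+11+8+13+18+21 = 78
Depot→#101→#104→#102→#105→#103→Depot: 7+11+8+28+18+9 = 81
… (46 more)
Depot→#101→#105→#103→#102→#104→Depot: 7+14+18+13+8+4 = 64  ← best
The minimum is 64.
One optimal route: Depot → #101 → #105 → #103 → #102 → #104 → Depot (or its reverse).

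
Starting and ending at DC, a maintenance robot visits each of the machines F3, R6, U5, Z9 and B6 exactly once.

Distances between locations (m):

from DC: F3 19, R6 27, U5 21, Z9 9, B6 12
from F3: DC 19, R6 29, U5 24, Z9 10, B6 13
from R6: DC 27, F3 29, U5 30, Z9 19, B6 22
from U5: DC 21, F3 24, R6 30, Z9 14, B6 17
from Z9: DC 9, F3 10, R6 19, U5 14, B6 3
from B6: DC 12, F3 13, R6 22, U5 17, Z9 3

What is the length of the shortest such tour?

There are 60 distinct closed tours to check (reversals are equivalent).
DC-F3-R6-U5-Z9-B6-DC: 19+29+30+14+3+12 = 107
DC-F3-R6-U5-B6-Z9-DC: 19+29+30+17+3+9 = 107
DC-F3-R6-Z9-U5-B6-DC: 19+29+19+14+17+12 = 110
DC-F3-R6-Z9-B6-U5-DC: 19+29+19+3+17+21 = 108
DC-F3-R6-B6-U5-Z9-DC: 19+29+22+17+14+9 = 110
DC-F3-R6-B6-Z9-U5-DC: 19+29+22+3+14+21 = 108
DC-F3-U5-R6-Z9-B6-DC: 19+24+30+19+3+12 = 107
DC-F3-U5-R6-B6-Z9-DC: 19+24+30+22+3+9 = 107
DC-F3-U5-Z9-R6-B6-DC: 19+24+14+19+22+12 = 110
DC-F3-U5-Z9-B6-R6-DC: 19+24+14+3+22+27 = 109
DC-F3-U5-B6-R6-Z9-DC: 19+24+17+22+19+9 = 110
DC-F3-U5-B6-Z9-R6-DC: 19+24+17+3+19+27 = 109
DC-F3-Z9-R6-U5-B6-DC: 19+10+19+30+17+12 = 107
DC-F3-Z9-R6-B6-U5-DC: 19+10+19+22+17+21 = 108
… (46 more)
DC-F3-Z9-B6-R6-U5-DC: 19+10+3+22+30+21 = 105  ← best
The minimum is 105.
One optimal route: DC → F3 → Z9 → B6 → R6 → U5 → DC (or its reverse).

Shortest round trip = 105 m.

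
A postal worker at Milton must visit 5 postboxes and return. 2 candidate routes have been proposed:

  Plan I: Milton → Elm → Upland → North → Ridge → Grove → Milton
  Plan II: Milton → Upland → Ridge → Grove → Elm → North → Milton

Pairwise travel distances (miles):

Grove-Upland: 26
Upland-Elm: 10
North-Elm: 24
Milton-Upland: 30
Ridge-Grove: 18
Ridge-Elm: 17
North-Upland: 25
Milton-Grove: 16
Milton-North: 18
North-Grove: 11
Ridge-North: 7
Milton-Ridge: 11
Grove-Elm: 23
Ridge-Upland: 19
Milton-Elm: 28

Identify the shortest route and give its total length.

Plan I: 28 + 10 + 25 + 7 + 18 + 16 = 104
Plan II: 30 + 19 + 18 + 23 + 24 + 18 = 132

Shortest is Plan I, total 104 miles.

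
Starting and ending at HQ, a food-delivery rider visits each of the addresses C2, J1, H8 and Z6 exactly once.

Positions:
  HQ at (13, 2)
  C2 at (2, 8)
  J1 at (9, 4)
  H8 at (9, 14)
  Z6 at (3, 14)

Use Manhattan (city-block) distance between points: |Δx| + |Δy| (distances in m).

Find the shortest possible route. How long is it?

46 m — the shortest possible round trip.

With 4 stops there are 4!/2 = 12 distinct round trips (a route and its reverse cost the same).
HQ - C2 - J1 - H8 - Z6 - HQ: 17+11+10+6+22 = 66
HQ - C2 - J1 - Z6 - H8 - HQ: 17+11+16+6+16 = 66
HQ - C2 - H8 - J1 - Z6 - HQ: 17+13+10+16+22 = 78
HQ - C2 - H8 - Z6 - J1 - HQ: 17+13+6+16+6 = 58
HQ - C2 - Z6 - J1 - H8 - HQ: 17+7+16+10+16 = 66
HQ - C2 - Z6 - H8 - J1 - HQ: 17+7+6+10+6 = 46
HQ - J1 - C2 - H8 - Z6 - HQ: 6+11+13+6+22 = 58
HQ - J1 - C2 - Z6 - H8 - HQ: 6+11+7+6+16 = 46
HQ - J1 - H8 - C2 - Z6 - HQ: 6+10+13+7+22 = 58
HQ - J1 - Z6 - C2 - H8 - HQ: 6+16+7+13+16 = 58
HQ - H8 - C2 - J1 - Z6 - HQ: 16+13+11+16+22 = 78
HQ - H8 - J1 - C2 - Z6 - HQ: 16+10+11+7+22 = 66
The minimum is 46.
One optimal route: HQ → C2 → Z6 → H8 → J1 → HQ (or its reverse).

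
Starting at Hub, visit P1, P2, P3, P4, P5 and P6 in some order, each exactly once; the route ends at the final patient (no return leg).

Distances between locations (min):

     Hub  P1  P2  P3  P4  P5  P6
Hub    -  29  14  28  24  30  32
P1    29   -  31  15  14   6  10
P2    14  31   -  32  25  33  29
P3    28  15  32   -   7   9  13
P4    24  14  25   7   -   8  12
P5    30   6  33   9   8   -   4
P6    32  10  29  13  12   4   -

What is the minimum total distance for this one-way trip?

There are 6! = 720 possible orderings.
Hub → P1 → P2 → P3 → P4 → P5 → P6: 29+31+32+7+8+4 = 111
Hub → P1 → P2 → P3 → P4 → P6 → P5: 29+31+32+7+12+4 = 115
Hub → P1 → P2 → P3 → P5 → P4 → P6: 29+31+32+9+8+12 = 121
Hub → P1 → P2 → P3 → P5 → P6 → P4: 29+31+32+9+4+12 = 117
Hub → P1 → P2 → P3 → P6 → P4 → P5: 29+31+32+13+12+8 = 125
Hub → P1 → P2 → P3 → P6 → P5 → P4: 29+31+32+13+4+8 = 117
Hub → P1 → P2 → P4 → P3 → P5 → P6: 29+31+25+7+9+4 = 105
Hub → P1 → P2 → P4 → P3 → P6 → P5: 29+31+25+7+13+4 = 109
… (712 more)
Hub → P2 → P4 → P3 → P5 → P6 → P1: 14+25+7+9+4+10 = 69  ← best
The minimum is 69.
One shortest path: Hub → P2 → P4 → P3 → P5 → P6 → P1.

69 min — the minimum one-way total.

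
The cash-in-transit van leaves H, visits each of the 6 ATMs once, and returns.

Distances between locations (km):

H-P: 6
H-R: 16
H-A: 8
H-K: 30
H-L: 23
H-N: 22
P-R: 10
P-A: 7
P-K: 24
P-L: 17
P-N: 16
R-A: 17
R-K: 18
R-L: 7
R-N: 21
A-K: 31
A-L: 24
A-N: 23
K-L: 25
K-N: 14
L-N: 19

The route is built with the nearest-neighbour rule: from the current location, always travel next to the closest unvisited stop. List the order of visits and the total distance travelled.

Total distance 100 km via the nearest-neighbour route H → P → A → R → L → N → K → H.

From H: distances to unvisited — P=6, A=8, R=16, N=22, L=23, K=30. Nearest is P (6).
From P: distances to unvisited — A=7, R=10, N=16, L=17, K=24. Nearest is A (7).
From A: distances to unvisited — R=17, N=23, L=24, K=31. Nearest is R (17).
From R: distances to unvisited — L=7, K=18, N=21. Nearest is L (7).
From L: distances to unvisited — N=19, K=25. Nearest is N (19).
From N: distances to unvisited — K=14. Nearest is K (14).
Return K→H: 30.
Total = 6 + 7 + 17 + 7 + 19 + 14 + 30 = 100.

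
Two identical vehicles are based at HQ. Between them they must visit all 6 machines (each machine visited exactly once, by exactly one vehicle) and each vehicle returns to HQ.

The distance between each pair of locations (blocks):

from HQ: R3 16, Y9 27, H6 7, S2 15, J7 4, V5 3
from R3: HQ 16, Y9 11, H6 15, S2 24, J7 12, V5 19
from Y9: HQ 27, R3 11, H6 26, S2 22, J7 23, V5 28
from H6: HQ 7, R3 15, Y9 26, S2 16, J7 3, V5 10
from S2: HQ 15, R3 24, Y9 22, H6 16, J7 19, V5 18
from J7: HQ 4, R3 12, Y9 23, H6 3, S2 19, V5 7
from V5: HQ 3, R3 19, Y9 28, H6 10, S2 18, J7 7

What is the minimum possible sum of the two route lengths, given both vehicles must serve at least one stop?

Minimum combined distance: 76 blocks.

There are 2^5 − 1 = 31 ways to divide the 6 stops into two non-empty groups. For each, the best each vehicle can do is its own shortest tour through its group:
  {R3} + {Y9, H6, S2, J7, V5}: 32 + 76 = 108
  {Y9} + {R3, H6, S2, J7, V5}: 54 + 67 = 121
  {R3, Y9} + {H6, S2, J7, V5}: 54 + 44 = 98
  {H6} + {R3, Y9, S2, J7, V5}: 14 + 70 = 84
  {R3, H6} + {Y9, S2, J7, V5}: 38 + 70 = 108
  {Y9, H6} + {R3, S2, J7, V5}: 60 + 61 = 121
  … (31 splits in total)
  {R3, Y9, H6, S2, J7} + {V5}: 70 + 6 = 76  ← best
Best: vehicle 1 HQ → H6 → J7 → R3 → Y9 → S2 → HQ = 70; vehicle 2 HQ → V5 → HQ = 6; combined 76.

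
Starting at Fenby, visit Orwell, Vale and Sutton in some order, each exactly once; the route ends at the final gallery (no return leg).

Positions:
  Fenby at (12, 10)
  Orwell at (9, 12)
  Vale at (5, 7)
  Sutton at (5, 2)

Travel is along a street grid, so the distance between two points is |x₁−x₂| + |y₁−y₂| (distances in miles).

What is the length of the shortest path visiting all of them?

There are 3! = 6 possible orderings.
Fenby → Orwell → Vale → Sutton: 5+9+5 = 19
Fenby → Orwell → Sutton → Vale: 5+14+5 = 24
Fenby → Vale → Orwell → Sutton: 10+9+14 = 33
Fenby → Vale → Sutton → Orwell: 10+5+14 = 29
Fenby → Sutton → Orwell → Vale: 15+14+9 = 38
Fenby → Sutton → Vale → Orwell: 15+5+9 = 29
The minimum is 19.
One shortest path: Fenby → Orwell → Vale → Sutton.

Shortest open route: 19 miles.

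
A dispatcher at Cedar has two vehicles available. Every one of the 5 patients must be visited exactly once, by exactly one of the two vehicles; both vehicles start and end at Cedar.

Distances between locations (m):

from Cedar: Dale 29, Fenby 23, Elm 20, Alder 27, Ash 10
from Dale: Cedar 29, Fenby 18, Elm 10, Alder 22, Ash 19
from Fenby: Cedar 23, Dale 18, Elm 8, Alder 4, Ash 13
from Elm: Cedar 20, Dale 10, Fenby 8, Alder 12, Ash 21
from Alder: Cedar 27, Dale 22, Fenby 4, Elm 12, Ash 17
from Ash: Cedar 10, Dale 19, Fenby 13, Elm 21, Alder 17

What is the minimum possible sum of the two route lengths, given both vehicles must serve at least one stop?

Try each way of splitting the stops between the two vehicles (each non-empty) and, for each split, find the best tour for each vehicle:
  {Dale} + {Fenby, Elm, Alder, Ash}: 58 + 59 = 117
  {Fenby} + {Dale, Elm, Alder, Ash}: 46 + 78 = 124
  {Dale, Fenby} + {Elm, Alder, Ash}: 70 + 59 = 129
  {Elm} + {Dale, Fenby, Alder, Ash}: 40 + 78 = 118
  {Dale, Elm} + {Fenby, Alder, Ash}: 59 + 54 = 113
  {Fenby, Elm} + {Dale, Alder, Ash}: 51 + 78 = 129
  … (15 splits in total)
  {Dale, Fenby, Elm, Alder} + {Ash}: 78 + 20 = 98  ← best
Best: vehicle 1 Cedar → Dale → Elm → Fenby → Alder → Cedar = 78; vehicle 2 Cedar → Ash → Cedar = 20; combined 98.

98 m — the smallest possible combined total.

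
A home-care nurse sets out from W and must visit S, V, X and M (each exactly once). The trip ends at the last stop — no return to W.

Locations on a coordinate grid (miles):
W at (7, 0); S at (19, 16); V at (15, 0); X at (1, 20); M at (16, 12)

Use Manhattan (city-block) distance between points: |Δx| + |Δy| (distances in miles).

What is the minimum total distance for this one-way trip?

Minimum one-way distance = 50 miles.

There are 4! = 24 possible orderings.
W → S → V → X → M: 28+20+34+23 = 105
W → S → V → M → X: 28+20+13+23 = 84
W → S → X → V → M: 28+22+34+13 = 97
W → S → X → M → V: 28+22+23+13 = 86
W → S → M → V → X: 28+7+13+34 = 82
W → S → M → X → V: 28+7+23+34 = 92
W → V → S → X → M: 8+20+22+23 = 73
W → V → S → M → X: 8+20+7+23 = 58
W → V → X → S → M: 8+34+22+7 = 71
W → V → X → M → S: 8+34+23+7 = 72
W → V → M → S → X: 8+13+7+22 = 50
W → V → M → X → S: 8+13+23+22 = 66
W → X → S → V → M: 26+22+20+13 = 81
W → X → S → M → V: 26+22+7+13 = 68
… (10 more)
The minimum is 50.
One shortest path: W → V → M → S → X.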